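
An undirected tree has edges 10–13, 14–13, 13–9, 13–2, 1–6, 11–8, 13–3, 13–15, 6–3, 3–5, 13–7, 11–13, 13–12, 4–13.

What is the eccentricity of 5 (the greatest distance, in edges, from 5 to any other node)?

4

The node farthest from 5 is 8, via 5–3–13–11–8 — 4 edges.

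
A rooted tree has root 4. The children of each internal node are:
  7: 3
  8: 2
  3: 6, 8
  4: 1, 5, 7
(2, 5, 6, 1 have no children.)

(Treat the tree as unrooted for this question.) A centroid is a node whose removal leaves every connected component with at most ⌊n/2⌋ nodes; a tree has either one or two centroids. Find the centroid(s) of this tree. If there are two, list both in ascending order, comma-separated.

3, 7

Removing 3 splits the tree into components of sizes 4, 2, 1; the largest is 4 ≤ ⌊8/2⌋ = 4.
Its neighbour 7 also leaves a largest component of size 4, so both are centroids.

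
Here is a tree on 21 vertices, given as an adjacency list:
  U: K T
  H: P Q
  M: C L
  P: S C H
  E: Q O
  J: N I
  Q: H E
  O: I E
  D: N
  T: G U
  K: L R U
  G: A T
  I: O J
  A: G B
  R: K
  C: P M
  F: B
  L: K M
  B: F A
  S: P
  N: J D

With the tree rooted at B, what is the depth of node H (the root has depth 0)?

B – A – G – T – U – K – L – M – C – P – H — 10 edges.

10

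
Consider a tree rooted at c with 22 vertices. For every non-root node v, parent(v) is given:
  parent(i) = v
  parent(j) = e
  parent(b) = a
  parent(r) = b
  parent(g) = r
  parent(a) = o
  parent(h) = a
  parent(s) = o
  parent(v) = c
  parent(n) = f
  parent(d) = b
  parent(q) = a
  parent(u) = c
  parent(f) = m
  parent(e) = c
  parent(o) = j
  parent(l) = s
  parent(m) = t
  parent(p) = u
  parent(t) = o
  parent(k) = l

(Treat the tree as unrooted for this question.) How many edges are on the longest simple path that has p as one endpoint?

9

A farthest node from p is g (n also at distance 9).
The path p-u-c-e-j-o-a-b-r-g has 9 edges.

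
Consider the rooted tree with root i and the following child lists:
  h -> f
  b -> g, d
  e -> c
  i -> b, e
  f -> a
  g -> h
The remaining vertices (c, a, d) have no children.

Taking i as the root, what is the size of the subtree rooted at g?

4

g's subtree: {g, h, f, a}, size 4.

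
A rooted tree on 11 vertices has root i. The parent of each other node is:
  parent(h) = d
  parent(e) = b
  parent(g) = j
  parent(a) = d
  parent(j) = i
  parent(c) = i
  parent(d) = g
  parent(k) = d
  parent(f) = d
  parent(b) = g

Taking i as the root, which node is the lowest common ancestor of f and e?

f's ancestor chain is f, d, g, j, i and e's is e, b, g, j, i; they first meet at g.

g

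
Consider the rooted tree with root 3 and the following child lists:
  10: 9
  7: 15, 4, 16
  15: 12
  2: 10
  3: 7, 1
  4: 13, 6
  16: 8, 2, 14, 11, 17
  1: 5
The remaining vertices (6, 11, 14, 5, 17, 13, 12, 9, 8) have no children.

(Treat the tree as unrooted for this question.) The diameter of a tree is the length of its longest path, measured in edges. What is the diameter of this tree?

BFS from 5 reaches 9 last, at distance 7; BFS from 9 confirms no node is farther.
Path: 5 - 1 - 3 - 7 - 16 - 2 - 10 - 9.

7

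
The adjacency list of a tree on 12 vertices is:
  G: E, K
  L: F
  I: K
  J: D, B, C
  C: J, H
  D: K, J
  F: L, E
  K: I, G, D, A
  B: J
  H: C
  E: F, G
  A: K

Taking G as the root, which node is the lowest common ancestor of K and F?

Path K→root: K G; path F→root: F E G.
First common node: G.

G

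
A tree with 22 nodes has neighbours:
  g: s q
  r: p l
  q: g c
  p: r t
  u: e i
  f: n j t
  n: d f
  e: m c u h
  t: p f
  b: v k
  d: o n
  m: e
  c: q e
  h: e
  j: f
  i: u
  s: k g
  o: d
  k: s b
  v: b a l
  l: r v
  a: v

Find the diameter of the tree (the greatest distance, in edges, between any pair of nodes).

17

Starting from o, a farthest node is i at distance 17.
One longest path: o–d–n–f–t–p–r–l–v–b–k–s–g–q–c–e–u–i.
So the diameter is 17.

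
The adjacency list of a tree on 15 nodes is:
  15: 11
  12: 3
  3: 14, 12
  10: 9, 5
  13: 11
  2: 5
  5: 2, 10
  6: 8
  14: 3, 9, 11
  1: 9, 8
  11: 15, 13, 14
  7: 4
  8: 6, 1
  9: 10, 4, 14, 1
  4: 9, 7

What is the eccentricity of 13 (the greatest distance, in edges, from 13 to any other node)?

6

Distances from 13 peak at 6, attained at 2 (6 also at distance 6).
13 – 11 – 14 – 9 – 10 – 5 – 2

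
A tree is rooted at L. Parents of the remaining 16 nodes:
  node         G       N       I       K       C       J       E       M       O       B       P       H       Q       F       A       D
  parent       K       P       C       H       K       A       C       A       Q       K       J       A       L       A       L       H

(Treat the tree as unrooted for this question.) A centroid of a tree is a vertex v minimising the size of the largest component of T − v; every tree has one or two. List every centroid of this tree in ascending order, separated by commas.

Delete A: the remaining components have sizes 8, 3, 3, 1, 1. Max 8 ≤ 8, so A is a centroid.
No neighbour of A does as well, so A is the unique centroid.

A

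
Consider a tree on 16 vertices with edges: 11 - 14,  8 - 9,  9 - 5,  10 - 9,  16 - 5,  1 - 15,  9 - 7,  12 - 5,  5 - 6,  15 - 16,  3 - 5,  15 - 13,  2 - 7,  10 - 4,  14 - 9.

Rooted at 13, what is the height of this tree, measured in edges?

11 sits deepest: 13 → 15 → 16 → 5 → 9 → 14 → 11 — 6 edges from the root.

6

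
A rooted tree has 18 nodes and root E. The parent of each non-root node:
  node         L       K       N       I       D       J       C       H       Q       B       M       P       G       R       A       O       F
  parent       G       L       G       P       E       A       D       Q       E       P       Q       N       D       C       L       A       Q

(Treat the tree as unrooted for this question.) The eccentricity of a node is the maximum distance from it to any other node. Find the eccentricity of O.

7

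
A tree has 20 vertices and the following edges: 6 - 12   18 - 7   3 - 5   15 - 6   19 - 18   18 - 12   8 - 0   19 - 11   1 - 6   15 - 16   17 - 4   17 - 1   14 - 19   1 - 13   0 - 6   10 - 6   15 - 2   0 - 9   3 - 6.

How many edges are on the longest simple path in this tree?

7

A longest path is 4 - 17 - 1 - 6 - 12 - 18 - 19 - 14, with 7 edges.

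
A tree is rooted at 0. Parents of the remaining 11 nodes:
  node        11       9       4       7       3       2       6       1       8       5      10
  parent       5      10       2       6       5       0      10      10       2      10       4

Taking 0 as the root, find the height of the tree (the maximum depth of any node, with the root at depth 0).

5

The longest root-to-leaf path is 0 → 2 → 4 → 10 → 6 → 7 (5 edges).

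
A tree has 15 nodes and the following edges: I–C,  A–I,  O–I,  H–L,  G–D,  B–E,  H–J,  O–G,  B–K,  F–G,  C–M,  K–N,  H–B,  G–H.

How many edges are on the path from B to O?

3

Walking from B: B - H - G - O. Length 3.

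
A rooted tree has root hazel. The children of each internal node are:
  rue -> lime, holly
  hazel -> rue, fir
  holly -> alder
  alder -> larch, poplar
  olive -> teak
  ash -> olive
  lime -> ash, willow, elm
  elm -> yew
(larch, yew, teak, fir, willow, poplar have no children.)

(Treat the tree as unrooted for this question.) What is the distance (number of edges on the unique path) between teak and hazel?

The path is teak - olive - ash - lime - rue - hazel, which has 5 edges.

5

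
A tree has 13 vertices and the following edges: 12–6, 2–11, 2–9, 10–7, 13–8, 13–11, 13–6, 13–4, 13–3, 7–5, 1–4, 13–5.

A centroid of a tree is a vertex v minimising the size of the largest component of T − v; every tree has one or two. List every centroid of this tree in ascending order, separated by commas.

13

Removing 13 splits the tree into components of sizes 3, 3, 2, 2, 1, 1; the largest is 3 ≤ ⌊13/2⌋ = 6.
No neighbour of 13 does as well, so 13 is the unique centroid.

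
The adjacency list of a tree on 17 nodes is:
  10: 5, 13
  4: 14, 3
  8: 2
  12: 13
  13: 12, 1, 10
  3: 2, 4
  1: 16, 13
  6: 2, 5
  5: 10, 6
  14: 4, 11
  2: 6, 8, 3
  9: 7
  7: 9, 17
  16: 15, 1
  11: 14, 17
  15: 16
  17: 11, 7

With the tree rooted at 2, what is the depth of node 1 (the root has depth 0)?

5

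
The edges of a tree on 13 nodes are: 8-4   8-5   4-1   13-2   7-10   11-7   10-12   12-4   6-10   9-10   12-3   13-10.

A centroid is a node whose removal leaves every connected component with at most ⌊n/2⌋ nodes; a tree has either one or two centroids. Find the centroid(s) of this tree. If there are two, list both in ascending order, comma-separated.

10

If 10 is removed the pieces have sizes 6, 2, 2, 1, 1, all ≤ ⌊13/2⌋ = 6.
No neighbour of 10 does as well, so 10 is the unique centroid.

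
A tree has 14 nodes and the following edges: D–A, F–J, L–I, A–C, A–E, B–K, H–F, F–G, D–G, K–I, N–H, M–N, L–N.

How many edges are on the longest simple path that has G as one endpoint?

7

A farthest node from G is B.
The path G-F-H-N-L-I-K-B has 7 edges.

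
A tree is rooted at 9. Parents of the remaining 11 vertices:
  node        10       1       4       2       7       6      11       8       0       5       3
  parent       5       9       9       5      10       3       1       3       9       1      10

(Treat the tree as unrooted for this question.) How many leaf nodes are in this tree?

Exactly 7 nodes have a single neighbour: 0, 2, 4, 6, 7, 8, 11.

7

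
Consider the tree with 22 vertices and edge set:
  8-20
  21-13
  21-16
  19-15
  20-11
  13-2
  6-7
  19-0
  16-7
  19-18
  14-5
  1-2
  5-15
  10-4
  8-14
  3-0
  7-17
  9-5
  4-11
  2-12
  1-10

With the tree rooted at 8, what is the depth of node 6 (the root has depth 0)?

Climbing from 6 to the root: 6 → 7 → 16 → 21 → 13 → 2 → 1 → 10 → 4 → 11 → 20 → 8. That's 11 steps.

11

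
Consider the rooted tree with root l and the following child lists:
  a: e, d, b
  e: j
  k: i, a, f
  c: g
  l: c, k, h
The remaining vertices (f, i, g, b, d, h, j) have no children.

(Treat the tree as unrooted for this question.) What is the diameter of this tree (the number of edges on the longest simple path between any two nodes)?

BFS from g reaches j last, at distance 6; BFS from j confirms no node is farther.
Path: g-c-l-k-a-e-j.

6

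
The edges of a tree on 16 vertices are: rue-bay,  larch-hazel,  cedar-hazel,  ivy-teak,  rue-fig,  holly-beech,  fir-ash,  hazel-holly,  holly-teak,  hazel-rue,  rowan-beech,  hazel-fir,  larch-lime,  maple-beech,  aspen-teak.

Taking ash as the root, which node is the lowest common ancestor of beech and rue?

hazel

Path beech→root: beech holly hazel fir ash; path rue→root: rue hazel fir ash.
First common node: hazel.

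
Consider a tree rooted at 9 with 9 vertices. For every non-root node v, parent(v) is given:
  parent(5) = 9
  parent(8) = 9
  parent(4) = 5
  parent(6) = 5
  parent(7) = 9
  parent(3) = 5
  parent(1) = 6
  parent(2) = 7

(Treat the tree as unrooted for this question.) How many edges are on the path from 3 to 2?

The path is 3 - 5 - 9 - 7 - 2, which has 4 edges.

4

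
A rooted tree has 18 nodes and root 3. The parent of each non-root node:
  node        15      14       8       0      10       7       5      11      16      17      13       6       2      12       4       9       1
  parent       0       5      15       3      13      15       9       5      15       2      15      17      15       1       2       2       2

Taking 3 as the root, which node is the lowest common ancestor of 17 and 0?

0

Ancestors of 17 (toward the root): 17, 2, 15, 0, 3.
Ancestors of 0: 0, 3.
The deepest node appearing in both lists is 0.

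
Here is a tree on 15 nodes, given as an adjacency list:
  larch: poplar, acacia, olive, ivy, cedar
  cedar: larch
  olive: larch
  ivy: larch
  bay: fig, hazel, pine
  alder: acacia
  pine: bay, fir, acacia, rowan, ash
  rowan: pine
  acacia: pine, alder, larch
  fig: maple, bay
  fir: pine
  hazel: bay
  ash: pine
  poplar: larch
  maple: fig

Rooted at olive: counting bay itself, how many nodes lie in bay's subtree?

Descendants of bay (including itself): bay, fig, hazel, maple. That's 4.

4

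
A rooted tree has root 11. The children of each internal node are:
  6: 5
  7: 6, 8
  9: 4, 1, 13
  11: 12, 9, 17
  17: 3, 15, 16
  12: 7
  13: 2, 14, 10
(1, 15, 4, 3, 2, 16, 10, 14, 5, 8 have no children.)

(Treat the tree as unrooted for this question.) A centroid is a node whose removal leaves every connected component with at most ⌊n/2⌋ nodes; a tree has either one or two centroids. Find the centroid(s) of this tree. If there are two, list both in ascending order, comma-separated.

If 11 is removed the pieces have sizes 7, 5, 4, all ≤ ⌊17/2⌋ = 8.
Every other node leaves some component of size > 8, so the centroid is unique.

11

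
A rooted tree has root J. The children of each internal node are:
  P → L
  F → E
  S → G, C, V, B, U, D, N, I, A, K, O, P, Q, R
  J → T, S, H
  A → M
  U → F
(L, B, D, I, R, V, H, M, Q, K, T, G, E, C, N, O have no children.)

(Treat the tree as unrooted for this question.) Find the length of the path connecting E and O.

4

E–F–U–S–O: 4 edges.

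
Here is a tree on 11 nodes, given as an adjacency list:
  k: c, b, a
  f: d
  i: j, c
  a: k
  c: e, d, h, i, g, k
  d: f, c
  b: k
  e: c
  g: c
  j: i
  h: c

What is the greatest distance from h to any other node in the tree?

A farthest node from h is j (a, f, b also at distance 3).
The path h–c–i–j has 3 edges.

3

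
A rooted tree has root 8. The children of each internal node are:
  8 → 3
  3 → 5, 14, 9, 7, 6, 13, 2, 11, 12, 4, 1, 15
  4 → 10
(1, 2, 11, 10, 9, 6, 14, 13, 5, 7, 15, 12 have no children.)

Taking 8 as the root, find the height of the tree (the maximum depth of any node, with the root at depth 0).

The longest root-to-leaf path is 8-3-4-10 (3 edges).

3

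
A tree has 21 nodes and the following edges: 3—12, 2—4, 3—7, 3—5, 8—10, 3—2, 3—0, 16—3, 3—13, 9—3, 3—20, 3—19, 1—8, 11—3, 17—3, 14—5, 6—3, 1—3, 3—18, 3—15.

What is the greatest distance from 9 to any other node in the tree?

The node farthest from 9 is 10, via 9-3-1-8-10 — 4 edges.

4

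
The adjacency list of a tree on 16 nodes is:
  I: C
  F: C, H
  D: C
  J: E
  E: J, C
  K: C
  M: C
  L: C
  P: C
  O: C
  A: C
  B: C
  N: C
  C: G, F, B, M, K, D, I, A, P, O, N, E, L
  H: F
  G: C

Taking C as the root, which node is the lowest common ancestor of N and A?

N's ancestor chain is N, C and A's is A, C; they first meet at C.

C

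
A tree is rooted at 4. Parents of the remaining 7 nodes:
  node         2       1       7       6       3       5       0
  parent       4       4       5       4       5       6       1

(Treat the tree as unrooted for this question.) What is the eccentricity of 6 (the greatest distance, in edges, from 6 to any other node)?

Distances from 6 peak at 3, attained at 0.
6–4–1–0

3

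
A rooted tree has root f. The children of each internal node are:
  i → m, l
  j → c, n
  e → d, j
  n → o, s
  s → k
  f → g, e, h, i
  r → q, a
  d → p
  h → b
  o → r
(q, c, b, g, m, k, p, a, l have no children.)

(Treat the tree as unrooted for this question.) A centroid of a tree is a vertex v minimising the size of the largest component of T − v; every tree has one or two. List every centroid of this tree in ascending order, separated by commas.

Removing e splits the tree into components of sizes 9, 7, 2; the largest is 9 ≤ ⌊19/2⌋ = 9.
No neighbour of e does as well, so e is the unique centroid.

e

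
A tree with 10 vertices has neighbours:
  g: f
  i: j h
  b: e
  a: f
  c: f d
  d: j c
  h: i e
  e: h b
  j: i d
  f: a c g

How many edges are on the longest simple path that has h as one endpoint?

6

A farthest node from h is a (g also at distance 6).
The path h–i–j–d–c–f–a has 6 edges.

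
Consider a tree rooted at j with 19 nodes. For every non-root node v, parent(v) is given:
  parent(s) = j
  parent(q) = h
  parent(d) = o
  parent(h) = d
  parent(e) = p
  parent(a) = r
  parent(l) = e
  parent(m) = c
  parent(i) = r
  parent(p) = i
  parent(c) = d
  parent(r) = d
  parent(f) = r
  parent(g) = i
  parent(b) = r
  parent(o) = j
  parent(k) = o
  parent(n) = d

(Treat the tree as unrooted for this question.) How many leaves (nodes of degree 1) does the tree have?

Exactly 10 nodes have a single neighbour: a, b, f, g, k, l, m, n, q, s.

10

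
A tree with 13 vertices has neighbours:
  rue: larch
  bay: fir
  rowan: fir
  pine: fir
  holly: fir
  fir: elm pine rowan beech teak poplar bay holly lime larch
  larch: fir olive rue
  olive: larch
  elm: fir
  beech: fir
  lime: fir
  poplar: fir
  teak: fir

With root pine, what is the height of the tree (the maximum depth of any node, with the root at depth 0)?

3

rue sits deepest: pine-fir-larch-rue — 3 edges from the root.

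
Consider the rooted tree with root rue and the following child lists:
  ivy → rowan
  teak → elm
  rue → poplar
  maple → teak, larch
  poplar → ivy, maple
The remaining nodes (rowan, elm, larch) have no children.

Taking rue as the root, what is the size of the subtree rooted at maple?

The subtree rooted at maple contains: maple, teak, larch, elm — 4 nodes.

4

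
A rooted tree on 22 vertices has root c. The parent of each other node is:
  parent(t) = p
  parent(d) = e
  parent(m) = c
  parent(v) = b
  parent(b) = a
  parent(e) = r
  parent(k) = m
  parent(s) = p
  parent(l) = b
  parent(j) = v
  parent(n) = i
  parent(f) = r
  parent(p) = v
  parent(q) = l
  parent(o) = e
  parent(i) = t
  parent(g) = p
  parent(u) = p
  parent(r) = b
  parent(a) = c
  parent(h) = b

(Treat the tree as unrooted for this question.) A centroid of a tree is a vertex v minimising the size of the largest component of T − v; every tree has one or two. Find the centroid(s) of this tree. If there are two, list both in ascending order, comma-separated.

If b is removed the pieces have sizes 9, 5, 4, 2, 1, all ≤ ⌊22/2⌋ = 11.
No neighbour of b does as well, so b is the unique centroid.

b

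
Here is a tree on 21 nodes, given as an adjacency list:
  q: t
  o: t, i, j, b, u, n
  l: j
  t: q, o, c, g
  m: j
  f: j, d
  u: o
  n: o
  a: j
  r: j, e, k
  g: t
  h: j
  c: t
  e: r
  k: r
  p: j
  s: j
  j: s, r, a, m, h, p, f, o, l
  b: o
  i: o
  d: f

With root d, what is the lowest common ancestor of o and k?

j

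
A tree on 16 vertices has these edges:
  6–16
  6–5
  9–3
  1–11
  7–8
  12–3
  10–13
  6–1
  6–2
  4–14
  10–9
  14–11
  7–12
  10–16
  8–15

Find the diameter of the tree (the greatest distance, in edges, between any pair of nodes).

Starting from 15, a farthest node is 4 at distance 12.
One longest path: 15 – 8 – 7 – 12 – 3 – 9 – 10 – 16 – 6 – 1 – 11 – 14 – 4.
So the diameter is 12.

12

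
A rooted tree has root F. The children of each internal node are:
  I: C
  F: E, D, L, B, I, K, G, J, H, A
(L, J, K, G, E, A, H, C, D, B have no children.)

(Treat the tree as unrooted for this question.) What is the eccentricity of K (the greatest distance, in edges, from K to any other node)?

3

A farthest node from K is C.
The path K–F–I–C has 3 edges.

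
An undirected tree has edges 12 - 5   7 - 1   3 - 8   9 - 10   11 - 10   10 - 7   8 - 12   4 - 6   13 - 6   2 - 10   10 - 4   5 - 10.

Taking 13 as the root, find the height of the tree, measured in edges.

7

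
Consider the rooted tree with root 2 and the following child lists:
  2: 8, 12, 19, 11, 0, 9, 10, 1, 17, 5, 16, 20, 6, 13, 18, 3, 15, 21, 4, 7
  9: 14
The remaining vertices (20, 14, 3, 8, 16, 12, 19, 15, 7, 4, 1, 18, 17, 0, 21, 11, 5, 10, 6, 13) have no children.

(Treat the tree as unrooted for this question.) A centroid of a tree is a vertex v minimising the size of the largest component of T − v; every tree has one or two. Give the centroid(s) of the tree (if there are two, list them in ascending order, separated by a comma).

If 2 is removed the pieces have sizes 2, 1, 1, 1, 1, 1, 1, 1, 1, 1, 1, 1, 1, 1, 1, 1, 1, 1, 1, 1, all ≤ ⌊22/2⌋ = 11.
No neighbour of 2 does as well, so 2 is the unique centroid.

2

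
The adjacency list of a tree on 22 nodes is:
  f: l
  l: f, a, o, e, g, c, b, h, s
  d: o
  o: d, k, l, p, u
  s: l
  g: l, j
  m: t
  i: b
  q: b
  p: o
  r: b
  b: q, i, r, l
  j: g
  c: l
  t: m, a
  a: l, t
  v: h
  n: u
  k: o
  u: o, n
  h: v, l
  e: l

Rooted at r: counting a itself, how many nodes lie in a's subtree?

Descendants of a (including itself): a, t, m. That's 3.

3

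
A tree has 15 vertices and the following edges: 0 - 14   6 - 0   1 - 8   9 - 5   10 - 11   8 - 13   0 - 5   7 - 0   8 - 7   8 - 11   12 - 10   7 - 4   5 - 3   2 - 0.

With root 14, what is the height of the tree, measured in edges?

12 sits deepest: 14–0–7–8–11–10–12 — 6 edges from the root.

6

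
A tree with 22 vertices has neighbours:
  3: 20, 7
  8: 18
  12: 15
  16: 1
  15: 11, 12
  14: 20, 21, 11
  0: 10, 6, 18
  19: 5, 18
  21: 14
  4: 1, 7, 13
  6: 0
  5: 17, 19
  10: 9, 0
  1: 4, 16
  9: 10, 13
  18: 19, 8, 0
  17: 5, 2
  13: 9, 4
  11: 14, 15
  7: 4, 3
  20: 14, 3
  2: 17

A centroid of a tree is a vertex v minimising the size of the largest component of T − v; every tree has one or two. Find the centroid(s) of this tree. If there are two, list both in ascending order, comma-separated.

Removing 13 splits the tree into components of sizes 11, 10; the largest is 11 ≤ ⌊22/2⌋ = 11.
4 is adjacent to 13 and is also a centroid (the largest component after removing it is likewise 11).

4, 13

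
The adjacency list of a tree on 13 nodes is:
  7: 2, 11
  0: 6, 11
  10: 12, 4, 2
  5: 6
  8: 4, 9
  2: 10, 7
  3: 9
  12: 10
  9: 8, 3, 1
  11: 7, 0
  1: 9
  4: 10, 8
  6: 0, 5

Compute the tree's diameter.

A longest path is 3 - 9 - 8 - 4 - 10 - 2 - 7 - 11 - 0 - 6 - 5, with 10 edges.

10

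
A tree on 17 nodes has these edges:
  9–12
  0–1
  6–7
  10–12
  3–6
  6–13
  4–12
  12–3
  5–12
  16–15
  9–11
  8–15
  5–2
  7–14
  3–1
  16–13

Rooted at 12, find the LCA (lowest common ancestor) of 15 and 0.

3

15's ancestor chain is 15, 16, 13, 6, 3, 12 and 0's is 0, 1, 3, 12; they first meet at 3.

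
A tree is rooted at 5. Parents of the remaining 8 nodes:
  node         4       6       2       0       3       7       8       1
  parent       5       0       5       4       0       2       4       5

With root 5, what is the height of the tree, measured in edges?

3

The longest root-to-leaf path is 5–4–0–3 (3 edges).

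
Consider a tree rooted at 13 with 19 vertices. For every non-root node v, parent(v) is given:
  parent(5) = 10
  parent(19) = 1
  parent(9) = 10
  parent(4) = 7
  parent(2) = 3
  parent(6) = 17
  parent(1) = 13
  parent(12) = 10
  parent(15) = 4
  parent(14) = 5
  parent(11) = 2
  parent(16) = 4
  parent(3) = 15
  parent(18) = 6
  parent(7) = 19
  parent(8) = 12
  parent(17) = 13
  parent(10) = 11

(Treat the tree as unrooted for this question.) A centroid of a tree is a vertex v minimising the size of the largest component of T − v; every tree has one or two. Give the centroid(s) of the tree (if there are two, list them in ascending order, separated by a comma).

Removing 15 splits the tree into components of sizes 9, 9; the largest is 9 ≤ ⌊19/2⌋ = 9.
Every other node leaves some component of size > 9, so the centroid is unique.

15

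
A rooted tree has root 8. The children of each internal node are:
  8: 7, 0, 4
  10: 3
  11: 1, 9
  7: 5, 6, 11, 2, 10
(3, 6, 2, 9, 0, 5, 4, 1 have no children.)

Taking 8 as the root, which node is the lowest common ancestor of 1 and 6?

Path 1→root: 1 11 7 8; path 6→root: 6 7 8.
First common node: 7.

7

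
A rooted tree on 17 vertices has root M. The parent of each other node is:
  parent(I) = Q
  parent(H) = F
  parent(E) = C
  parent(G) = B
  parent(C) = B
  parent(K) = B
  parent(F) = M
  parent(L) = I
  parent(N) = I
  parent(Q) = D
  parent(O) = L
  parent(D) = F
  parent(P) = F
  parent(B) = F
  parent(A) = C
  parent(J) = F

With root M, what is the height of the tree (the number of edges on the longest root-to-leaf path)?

6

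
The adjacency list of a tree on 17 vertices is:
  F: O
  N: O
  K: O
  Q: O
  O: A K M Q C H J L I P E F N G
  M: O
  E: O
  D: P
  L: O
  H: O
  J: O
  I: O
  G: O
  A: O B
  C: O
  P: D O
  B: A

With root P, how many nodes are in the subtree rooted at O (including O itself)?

The subtree rooted at O contains: O, J, A, I, E, M, H, L, F, K, G, Q, C, N, B — 15 nodes.

15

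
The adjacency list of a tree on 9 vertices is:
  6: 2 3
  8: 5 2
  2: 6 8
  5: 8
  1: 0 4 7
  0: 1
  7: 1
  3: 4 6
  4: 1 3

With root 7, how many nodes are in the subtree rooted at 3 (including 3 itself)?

Descendants of 3 (including itself): 3, 6, 2, 8, 5. That's 5.

5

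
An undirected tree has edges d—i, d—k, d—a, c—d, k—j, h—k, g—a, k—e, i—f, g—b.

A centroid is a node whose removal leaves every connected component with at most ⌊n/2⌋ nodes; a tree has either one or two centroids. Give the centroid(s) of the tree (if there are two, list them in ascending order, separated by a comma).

d

Removing d splits the tree into components of sizes 4, 3, 2, 1; the largest is 4 ≤ ⌊11/2⌋ = 5.
No neighbour of d does as well, so d is the unique centroid.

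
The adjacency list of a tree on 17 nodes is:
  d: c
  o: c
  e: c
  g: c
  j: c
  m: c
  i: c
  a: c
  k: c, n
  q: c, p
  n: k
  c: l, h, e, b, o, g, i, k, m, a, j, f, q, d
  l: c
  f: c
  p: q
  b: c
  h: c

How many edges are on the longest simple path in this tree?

4

BFS from p reaches n last, at distance 4; BFS from n confirms no node is farther.
Path: p–q–c–k–n.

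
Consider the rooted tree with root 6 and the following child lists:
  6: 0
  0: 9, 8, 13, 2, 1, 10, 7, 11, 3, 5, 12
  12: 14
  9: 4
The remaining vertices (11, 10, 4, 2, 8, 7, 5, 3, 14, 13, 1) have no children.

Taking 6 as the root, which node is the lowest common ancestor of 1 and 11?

1's ancestor chain is 1, 0, 6 and 11's is 11, 0, 6; they first meet at 0.

0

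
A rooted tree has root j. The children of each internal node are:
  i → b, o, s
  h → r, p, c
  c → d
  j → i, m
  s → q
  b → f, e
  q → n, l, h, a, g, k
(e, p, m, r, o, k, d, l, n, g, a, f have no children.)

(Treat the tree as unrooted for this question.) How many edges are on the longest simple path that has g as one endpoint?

5

Distances from g peak at 5, attained at m (e, f also at distance 5).
g–q–s–i–j–m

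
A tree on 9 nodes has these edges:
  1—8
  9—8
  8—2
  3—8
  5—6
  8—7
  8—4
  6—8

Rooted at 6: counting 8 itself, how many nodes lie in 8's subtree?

8's subtree: {8, 4, 7, 2, 1, 3, 9}, size 7.

7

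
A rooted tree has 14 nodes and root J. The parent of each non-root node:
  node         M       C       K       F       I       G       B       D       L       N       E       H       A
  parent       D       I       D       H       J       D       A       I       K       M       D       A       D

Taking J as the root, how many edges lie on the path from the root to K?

3

Climbing from K to the root: K – D – I – J. That's 3 steps.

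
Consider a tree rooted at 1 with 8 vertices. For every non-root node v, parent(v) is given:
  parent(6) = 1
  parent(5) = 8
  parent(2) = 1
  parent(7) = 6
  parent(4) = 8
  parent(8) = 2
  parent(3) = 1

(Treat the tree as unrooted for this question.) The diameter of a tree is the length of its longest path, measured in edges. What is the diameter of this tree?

A longest path is 5 – 8 – 2 – 1 – 6 – 7, with 5 edges.

5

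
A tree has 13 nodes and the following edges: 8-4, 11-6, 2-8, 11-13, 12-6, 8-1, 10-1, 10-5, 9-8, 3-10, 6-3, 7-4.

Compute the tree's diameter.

A longest path is 7 – 4 – 8 – 1 – 10 – 3 – 6 – 11 – 13, with 8 edges.

8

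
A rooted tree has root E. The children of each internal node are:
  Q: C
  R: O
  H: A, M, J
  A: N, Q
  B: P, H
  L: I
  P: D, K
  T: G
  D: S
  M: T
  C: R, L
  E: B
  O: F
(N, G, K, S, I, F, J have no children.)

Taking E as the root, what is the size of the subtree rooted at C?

6

The subtree rooted at C contains: C, L, R, I, O, F — 6 nodes.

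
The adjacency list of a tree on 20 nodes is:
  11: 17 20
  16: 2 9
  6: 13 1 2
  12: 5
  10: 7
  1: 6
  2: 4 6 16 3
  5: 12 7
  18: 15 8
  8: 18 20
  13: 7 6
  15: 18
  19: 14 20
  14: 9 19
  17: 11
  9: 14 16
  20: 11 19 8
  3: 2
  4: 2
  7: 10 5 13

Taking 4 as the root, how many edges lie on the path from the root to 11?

7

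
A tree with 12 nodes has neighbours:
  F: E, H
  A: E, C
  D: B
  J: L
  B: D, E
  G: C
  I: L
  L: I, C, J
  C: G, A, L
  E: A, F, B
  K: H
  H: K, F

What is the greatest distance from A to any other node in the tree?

4

The node farthest from A is K, via A – E – F – H – K — 4 edges.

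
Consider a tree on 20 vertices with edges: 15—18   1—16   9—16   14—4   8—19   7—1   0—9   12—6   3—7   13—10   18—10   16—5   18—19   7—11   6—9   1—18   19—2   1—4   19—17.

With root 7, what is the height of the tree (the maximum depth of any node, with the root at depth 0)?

5

12 sits deepest: 7-1-16-9-6-12 — 5 edges from the root.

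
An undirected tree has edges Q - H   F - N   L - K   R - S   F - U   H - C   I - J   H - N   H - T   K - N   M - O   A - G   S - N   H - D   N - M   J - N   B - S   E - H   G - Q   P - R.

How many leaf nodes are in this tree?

Exactly 11 nodes have a single neighbour: A, B, C, D, E, I, L, O, P, T, U.

11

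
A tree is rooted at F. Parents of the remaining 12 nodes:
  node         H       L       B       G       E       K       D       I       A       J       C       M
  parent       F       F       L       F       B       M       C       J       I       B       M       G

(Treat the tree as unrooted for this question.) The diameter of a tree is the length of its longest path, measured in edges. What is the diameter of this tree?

9

A longest path is A–I–J–B–L–F–G–M–C–D, with 9 edges.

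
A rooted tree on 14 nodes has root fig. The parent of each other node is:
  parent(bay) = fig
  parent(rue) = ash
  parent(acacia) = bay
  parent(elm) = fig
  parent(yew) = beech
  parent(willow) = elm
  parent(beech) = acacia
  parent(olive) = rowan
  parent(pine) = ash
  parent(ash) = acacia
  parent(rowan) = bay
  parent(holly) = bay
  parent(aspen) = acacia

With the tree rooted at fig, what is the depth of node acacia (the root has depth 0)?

Climbing from acacia to the root: acacia–bay–fig. That's 2 steps.

2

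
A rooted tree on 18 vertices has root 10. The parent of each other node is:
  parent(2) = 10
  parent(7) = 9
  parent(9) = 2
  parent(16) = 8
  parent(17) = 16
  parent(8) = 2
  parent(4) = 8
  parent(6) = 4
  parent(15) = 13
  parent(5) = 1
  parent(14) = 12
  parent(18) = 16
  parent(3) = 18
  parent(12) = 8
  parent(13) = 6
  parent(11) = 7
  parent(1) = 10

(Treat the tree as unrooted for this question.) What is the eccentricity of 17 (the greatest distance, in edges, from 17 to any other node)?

6

A farthest node from 17 is 5 (15, 11 also at distance 6).
The path 17–16–8–2–10–1–5 has 6 edges.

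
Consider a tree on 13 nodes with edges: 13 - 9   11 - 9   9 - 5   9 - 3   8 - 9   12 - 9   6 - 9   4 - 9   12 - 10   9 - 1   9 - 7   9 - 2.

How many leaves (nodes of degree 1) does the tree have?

Degree-1 nodes: 1, 2, 3, 4, 5, 6, 7, 8, 10, 11, 13 — 11 of them.

11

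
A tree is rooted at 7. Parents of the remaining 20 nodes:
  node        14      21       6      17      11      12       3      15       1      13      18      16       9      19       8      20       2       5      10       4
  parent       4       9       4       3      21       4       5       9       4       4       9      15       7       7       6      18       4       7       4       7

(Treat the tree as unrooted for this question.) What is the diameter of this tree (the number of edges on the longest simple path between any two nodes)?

6

Starting from 8, a farthest node is 17 at distance 6.
One longest path: 8–6–4–7–5–3–17.
So the diameter is 6.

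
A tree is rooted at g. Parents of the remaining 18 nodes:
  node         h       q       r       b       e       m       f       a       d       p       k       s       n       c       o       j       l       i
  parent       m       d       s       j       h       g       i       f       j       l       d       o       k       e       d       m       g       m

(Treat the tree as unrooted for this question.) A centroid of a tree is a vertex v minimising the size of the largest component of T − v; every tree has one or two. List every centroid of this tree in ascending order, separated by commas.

Removing m splits the tree into components of sizes 9, 3, 3, 3; the largest is 9 ≤ ⌊19/2⌋ = 9.
Every other node leaves some component of size > 9, so the centroid is unique.

m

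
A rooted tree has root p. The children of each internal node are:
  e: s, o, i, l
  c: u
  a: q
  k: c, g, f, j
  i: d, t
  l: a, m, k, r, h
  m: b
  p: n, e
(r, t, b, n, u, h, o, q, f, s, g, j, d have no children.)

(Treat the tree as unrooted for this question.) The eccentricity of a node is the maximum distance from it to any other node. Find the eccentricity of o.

5

The node farthest from o is u, via o–e–l–k–c–u — 5 edges.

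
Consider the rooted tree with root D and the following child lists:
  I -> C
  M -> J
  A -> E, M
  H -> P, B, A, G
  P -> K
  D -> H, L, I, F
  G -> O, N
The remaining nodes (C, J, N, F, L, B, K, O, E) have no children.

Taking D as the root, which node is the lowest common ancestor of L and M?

D

Path L→root: L D; path M→root: M A H D.
First common node: D.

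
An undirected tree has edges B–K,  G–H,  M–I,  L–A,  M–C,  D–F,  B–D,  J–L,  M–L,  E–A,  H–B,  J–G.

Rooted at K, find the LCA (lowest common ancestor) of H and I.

H

H's ancestor chain is H, B, K and I's is I, M, L, J, G, H, B, K; they first meet at H.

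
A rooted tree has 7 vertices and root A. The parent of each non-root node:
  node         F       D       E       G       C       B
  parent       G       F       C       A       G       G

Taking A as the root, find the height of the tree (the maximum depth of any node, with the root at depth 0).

E sits deepest: A-G-C-E — 3 edges from the root.

3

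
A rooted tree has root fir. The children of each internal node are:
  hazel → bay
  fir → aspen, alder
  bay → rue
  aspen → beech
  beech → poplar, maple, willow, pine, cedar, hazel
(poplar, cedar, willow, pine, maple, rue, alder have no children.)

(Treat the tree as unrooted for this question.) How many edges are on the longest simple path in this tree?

6

Starting from rue, a farthest node is alder at distance 6.
One longest path: rue - bay - hazel - beech - aspen - fir - alder.
So the diameter is 6.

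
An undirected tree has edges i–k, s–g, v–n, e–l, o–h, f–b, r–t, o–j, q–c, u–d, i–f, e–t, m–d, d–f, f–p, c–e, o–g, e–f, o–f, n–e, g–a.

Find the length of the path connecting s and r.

The path is s–g–o–f–e–t–r, which has 6 edges.

6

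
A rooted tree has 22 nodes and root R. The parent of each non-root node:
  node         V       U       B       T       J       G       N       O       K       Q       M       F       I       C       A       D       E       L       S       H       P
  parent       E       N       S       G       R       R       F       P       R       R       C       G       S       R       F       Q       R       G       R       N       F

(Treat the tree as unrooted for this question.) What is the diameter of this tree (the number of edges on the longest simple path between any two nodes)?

6

Starting from O, a farthest node is V at distance 6.
One longest path: O-P-F-G-R-E-V.
So the diameter is 6.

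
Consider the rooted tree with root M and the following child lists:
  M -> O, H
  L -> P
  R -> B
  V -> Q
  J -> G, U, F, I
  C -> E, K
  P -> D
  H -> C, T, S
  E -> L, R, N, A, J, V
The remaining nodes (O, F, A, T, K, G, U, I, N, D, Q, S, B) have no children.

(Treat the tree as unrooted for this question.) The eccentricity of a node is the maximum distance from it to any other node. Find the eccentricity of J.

5

The node farthest from J is O, via J–E–C–H–M–O — 5 edges.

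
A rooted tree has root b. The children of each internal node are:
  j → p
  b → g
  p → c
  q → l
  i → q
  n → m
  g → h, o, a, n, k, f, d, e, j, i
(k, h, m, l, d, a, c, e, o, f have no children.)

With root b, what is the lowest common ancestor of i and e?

g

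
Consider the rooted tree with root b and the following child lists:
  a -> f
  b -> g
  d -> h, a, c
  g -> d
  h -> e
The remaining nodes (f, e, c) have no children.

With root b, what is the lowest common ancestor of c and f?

c's ancestor chain is c, d, g, b and f's is f, a, d, g, b; they first meet at d.

d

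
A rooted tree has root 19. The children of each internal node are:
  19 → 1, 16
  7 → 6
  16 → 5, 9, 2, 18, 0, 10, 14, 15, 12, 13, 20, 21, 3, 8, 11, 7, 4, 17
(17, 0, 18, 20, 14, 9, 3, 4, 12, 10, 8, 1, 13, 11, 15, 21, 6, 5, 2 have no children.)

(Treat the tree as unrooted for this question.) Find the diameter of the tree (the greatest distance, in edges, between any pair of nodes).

Starting from 1, a farthest node is 6 at distance 4.
One longest path: 1 - 19 - 16 - 7 - 6.
So the diameter is 4.

4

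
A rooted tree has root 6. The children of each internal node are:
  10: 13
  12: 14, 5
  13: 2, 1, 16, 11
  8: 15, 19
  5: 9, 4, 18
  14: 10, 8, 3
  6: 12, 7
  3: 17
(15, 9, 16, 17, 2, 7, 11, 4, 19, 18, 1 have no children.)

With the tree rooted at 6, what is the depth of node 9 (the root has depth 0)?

Climbing from 9 to the root: 9–5–12–6. That's 3 steps.

3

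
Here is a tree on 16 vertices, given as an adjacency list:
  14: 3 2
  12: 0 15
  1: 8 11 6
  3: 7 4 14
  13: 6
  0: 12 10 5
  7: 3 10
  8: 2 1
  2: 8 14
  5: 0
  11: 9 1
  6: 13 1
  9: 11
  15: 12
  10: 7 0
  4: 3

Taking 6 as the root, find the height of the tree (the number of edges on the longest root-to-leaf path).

The longest root-to-leaf path is 6-1-8-2-14-3-7-10-0-12-15 (10 edges).

10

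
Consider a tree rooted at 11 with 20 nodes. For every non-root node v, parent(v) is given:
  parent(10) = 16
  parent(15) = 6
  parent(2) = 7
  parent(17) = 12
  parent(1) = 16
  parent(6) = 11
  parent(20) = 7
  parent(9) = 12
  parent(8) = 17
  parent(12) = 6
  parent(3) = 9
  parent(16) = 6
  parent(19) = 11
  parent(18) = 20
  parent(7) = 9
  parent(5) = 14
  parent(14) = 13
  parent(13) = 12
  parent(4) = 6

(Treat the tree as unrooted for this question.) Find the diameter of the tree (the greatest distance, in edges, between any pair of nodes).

BFS from 1 reaches 18 last, at distance 7; BFS from 18 confirms no node is farther.
Path: 1-16-6-12-9-7-20-18.

7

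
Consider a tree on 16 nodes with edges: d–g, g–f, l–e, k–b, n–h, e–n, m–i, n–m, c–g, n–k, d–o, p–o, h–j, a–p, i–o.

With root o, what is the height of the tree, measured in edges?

The longest root-to-leaf path is o → i → m → n → e → l (5 edges).

5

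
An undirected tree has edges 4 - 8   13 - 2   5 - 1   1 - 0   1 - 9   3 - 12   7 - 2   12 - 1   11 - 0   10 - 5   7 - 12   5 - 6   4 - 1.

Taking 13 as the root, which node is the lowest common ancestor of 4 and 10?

1

Ancestors of 4 (toward the root): 4, 1, 12, 7, 2, 13.
Ancestors of 10: 10, 5, 1, 12, 7, 2, 13.
The deepest node appearing in both lists is 1.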